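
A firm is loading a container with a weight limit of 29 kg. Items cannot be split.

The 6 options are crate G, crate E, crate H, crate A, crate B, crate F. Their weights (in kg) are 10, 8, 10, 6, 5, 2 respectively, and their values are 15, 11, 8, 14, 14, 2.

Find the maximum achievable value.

crate E + crate H + crate A + crate B: weight 8 + 10 + 6 + 5 = 29 ≤ 29, value 11 + 8 + 14 + 14 = 47.
crate G + crate E + crate A + crate B: weight 10 + 8 + 6 + 5 = 29 ≤ 29, value 15 + 11 + 14 + 14 = 54.
Best is crate G, crate E, crate A, and crate B with total value 54.

54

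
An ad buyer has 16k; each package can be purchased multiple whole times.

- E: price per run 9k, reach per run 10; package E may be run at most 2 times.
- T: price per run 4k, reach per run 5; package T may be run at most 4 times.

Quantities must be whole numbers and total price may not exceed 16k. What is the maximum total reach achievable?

20

T has the best ratio (5/4); taking only T gives at most 4×5 = 20 (stopped by the price limit).
Optimal: 4×T: price 16 ≤ 16, reach 4·5 = 20.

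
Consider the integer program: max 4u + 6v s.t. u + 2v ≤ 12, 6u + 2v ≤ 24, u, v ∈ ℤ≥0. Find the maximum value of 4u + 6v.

38

Relaxing integrality, the LP optimum is 38.40 at (u,v) = (2.4, 4.8), which is not an integer point.
(u,v)=(2,5): 1·2+2·5=12≤12, 6·2+2·5=22≤24, objective 38.
(u,v)=(1,5): 1·1+2·5=11≤12, 6·1+2·5=16≤24, objective 34.
(u,v)=(2,4): 1·2+2·4=10≤12, 6·2+2·4=20≤24, objective 32.
The best lattice point is (2,5), giving 38.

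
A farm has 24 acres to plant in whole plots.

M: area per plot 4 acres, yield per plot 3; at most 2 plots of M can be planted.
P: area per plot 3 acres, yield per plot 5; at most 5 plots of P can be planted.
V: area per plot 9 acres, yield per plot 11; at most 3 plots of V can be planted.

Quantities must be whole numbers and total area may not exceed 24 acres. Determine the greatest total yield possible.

This is a bounded integer knapsack.
Take 5×P and 1×V: area 24 ≤ 24, yield 5·5 + 1·11 = 36.
P has the best ratio (5/3) and is taken to its limit of 5; remaining capacity is filled optimally with the others.

36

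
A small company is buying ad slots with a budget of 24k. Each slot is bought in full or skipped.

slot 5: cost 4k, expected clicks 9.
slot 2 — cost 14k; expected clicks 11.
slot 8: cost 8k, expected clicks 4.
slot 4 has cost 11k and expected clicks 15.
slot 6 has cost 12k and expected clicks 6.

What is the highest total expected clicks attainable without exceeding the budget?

28

Allowing fractional choices, the relaxed optimum would be about 31.1, but ad slots are indivisible.
slot 5 + slot 4: cost 4 + 11 = 15 ≤ 24, expected clicks 9 + 15 = 24.
slot 4 + slot 6: cost 11 + 12 = 23 ≤ 24, expected clicks 15 + 6 = 21.
slot 5 + slot 8 + slot 4: cost 4 + 8 + 11 = 23 ≤ 24, expected clicks 9 + 4 + 15 = 28.
Best is slot 5, slot 8, and slot 4 with total expected clicks 28.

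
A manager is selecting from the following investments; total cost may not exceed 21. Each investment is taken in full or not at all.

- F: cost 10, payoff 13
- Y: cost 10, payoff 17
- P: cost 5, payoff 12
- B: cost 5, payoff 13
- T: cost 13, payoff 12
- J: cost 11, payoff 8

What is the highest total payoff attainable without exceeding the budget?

42

This is an integer program with binary decision variables.
Y + P + B: cost 10 + 5 + 5 = 20 ≤ 21, payoff 17 + 12 + 13 = 42.
F + P + B: cost 10 + 5 + 5 = 20 ≤ 21, payoff 13 + 12 + 13 = 38.
Best is Y, P, and B with total payoff 42.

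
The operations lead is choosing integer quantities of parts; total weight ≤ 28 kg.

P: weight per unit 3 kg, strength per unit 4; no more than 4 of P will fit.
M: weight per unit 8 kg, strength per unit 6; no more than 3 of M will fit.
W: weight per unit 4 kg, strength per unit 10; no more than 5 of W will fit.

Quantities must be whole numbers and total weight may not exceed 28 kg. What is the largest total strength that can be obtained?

58

This is a bounded integer knapsack.
2×P and 5×W: weight 26 ≤ 28, strength 2·4 + 5·10 = 58.
1×M and 5×W: weight 28 ≤ 28, strength 1·6 + 5·10 = 56.
Best is 58.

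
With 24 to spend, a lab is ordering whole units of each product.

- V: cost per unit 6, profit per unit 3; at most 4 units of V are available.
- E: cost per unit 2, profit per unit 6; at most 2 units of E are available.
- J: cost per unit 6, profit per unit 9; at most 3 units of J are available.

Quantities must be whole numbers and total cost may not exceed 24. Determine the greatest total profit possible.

This is a bounded integer knapsack.
Take 2×E and 3×J: cost 22 ≤ 24, profit 2·6 + 3·9 = 39.
E has the best ratio (6/2) and is taken to its limit of 2; remaining capacity is filled optimally with the others.

39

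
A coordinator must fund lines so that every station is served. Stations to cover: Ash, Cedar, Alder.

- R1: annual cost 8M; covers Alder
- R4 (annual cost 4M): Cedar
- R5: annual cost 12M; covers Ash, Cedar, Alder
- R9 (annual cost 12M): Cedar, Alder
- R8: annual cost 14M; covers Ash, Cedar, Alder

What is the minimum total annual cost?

The greedy cost-per-new-station heuristic would pick R4 and R5 for 16, but a cheaper cover exists.
R5 alone covers Ash, Cedar, Alder — every station.
Total annual cost: 12.
No cover costs less than 12.

12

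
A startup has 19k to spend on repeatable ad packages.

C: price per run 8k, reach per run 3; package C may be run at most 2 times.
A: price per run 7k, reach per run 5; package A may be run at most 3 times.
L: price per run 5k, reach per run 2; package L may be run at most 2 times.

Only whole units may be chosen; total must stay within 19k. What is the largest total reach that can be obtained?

2×A: price 14 ≤ 19, reach 2·5 = 10.
2×A and 1×L: price 19 ≤ 19, reach 2·5 + 1·2 = 12.
Best is 12.

12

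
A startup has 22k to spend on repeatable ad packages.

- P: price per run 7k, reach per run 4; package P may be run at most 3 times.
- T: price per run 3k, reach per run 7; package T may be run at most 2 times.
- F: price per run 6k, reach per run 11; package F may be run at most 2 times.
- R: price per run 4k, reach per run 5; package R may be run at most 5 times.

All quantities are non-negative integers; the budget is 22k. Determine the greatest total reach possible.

41

This is a bounded integer knapsack.
T has the best ratio (7/3); taking only T gives at most 2×7 = 14 (stopped by the supply cap of 2).
Mixing does better — 2×T, 2×F, and 1×R: price 22 ≤ 22, reach 2·7 + 2·11 + 1·5 = 41.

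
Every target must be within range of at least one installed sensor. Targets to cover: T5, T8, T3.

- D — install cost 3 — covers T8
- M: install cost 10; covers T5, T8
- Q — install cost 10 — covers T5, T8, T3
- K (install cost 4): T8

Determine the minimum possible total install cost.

10

This is an integer covering problem.
Q alone covers T5, T8, T3 — every target.
Total install cost: 10.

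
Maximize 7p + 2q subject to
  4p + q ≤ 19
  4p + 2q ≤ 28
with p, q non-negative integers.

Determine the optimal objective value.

The continuous relaxation peaks at (2.5, 9) with value 35.50; rounding to a feasible lattice point costs some objective.
(p,q)=(3,7): 4·3+1·7=19≤19, 4·3+2·7=26≤28, objective 35.
(p,q)=(2,10): 4·2+1·10=18≤19, 4·2+2·10=28≤28, objective 34.
(p,q)=(3,6): 4·3+1·6=18≤19, 4·3+2·6=24≤28, objective 33.
(p,q)=(2,9): 4·2+1·9=17≤19, 4·2+2·9=26≤28, objective 32.
The best lattice point is (3,7), giving 35.

35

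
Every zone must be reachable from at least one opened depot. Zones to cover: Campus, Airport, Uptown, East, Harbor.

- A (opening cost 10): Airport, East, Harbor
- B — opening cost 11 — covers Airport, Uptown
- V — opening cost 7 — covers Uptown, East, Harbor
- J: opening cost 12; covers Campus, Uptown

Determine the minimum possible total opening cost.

Choose A and J: together they cover Campus, Airport, Uptown, East, Harbor — every zone.
Total opening cost: 10 + 12 = 22.

22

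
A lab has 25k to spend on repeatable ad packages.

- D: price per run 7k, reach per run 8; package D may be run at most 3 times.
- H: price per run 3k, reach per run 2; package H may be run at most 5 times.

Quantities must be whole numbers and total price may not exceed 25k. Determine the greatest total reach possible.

26

D has the best ratio (8/7); taking only D gives at most 3×8 = 24 (stopped by the price limit).
Mixing does better — 3×D and 1×H: price 24 ≤ 25, reach 3·8 + 1·2 = 26.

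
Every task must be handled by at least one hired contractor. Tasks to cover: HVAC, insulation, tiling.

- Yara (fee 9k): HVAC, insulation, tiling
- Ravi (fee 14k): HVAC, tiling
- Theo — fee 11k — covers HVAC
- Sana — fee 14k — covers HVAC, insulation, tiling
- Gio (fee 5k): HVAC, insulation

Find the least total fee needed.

9

The greedy cost-per-new-task heuristic would pick Gio and Yara for 14, but a cheaper cover exists.
Yara alone covers HVAC, insulation, tiling — every task.
Total fee: 9.
No cover costs less than 9.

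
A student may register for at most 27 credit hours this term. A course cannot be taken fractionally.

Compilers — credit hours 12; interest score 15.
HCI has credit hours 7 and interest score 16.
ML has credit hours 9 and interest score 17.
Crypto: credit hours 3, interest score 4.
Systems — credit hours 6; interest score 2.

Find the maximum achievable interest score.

Take HCI, ML, Crypto, and Systems: credit hours 7 + 9 + 3 + 6 = 25 ≤ 27, interest score 16 + 17 + 4 + 2 = 39.
No other feasible combination does better.

39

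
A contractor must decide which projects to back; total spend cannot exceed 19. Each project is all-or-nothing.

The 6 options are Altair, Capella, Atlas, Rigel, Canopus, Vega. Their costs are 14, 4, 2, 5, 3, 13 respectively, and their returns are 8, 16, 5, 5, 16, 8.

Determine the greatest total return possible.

42

Take Capella, Atlas, Rigel, and Canopus: cost 4 + 2 + 5 + 3 = 14 ≤ 19, return 16 + 5 + 5 + 16 = 42.
No other feasible combination does better.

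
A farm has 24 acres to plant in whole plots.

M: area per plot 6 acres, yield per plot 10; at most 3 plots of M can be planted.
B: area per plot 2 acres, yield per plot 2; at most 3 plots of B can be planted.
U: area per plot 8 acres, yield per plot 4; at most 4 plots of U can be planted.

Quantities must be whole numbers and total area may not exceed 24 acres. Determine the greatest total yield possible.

36

M has the best ratio (10/6); taking only M gives at most 3×10 = 30 (stopped by the supply cap of 3).
Mixing does better — 3×M and 3×B: area 24 ≤ 24, yield 3·10 + 3·2 = 36.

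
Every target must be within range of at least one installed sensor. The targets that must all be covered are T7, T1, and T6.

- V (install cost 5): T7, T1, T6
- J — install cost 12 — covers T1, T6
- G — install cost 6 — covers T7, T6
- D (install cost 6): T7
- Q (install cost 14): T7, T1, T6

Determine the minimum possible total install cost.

5

This is an integer covering problem.
V alone covers T7, T1, T6 — every target.
Total install cost: 5.
No cover costs less than 5.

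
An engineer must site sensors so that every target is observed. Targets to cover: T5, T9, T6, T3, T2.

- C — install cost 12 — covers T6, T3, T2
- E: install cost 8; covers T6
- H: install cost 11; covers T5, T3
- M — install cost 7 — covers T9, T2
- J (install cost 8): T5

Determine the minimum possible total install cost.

26

Choose E, H, and M: together they cover T5, T9, T6, T3, T2 — every target.
Total install cost: 8 + 11 + 7 = 26.
No cover costs less than 26.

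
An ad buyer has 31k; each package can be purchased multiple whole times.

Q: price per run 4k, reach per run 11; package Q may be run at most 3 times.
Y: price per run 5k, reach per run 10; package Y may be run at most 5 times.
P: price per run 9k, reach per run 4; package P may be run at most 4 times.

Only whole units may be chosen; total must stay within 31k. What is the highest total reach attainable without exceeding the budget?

63

Take 3×Q and 3×Y: price 27 ≤ 31, reach 3·11 + 3·10 = 63.
Q has the best ratio (11/4) and is taken to its limit of 3; remaining capacity is filled optimally with the others.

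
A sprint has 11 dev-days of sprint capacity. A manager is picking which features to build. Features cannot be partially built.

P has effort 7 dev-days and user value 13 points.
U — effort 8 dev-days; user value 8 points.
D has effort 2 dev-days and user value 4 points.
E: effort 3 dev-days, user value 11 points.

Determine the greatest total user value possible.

24

Treat it as a binary knapsack problem.
Allowing fractional choices, the relaxed optimum would be about 26.1, but features are indivisible.
U + E: effort 8 + 3 = 11 ≤ 11, user value 8 + 11 = 19.
P + E: effort 7 + 3 = 10 ≤ 11, user value 13 + 11 = 24.
Best is P and E with total user value 24.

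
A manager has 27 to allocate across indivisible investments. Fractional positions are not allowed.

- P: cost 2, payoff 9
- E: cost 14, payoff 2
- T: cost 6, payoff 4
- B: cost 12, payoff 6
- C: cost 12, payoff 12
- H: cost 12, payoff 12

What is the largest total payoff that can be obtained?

33

Treat it as a binary knapsack problem.
P + C + H: cost 2 + 12 + 12 = 26 ≤ 27, payoff 9 + 12 + 12 = 33.
P + B + C: cost 2 + 12 + 12 = 26 ≤ 27, payoff 9 + 6 + 12 = 27.
Best is P, C, and H with total payoff 33.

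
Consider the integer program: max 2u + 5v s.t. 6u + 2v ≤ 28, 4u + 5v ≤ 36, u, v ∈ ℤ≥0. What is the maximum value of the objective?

(u,v)=(0,7): 6·0+2·7=14≤28, 4·0+5·7=35≤36, objective 35.
(u,v)=(1,6): 6·1+2·6=18≤28, 4·1+5·6=34≤36, objective 32.
(u,v)=(0,6): 6·0+2·6=12≤28, 4·0+5·6=30≤36, objective 30.
Maximum is 35 at (u,v)=(0,7).

35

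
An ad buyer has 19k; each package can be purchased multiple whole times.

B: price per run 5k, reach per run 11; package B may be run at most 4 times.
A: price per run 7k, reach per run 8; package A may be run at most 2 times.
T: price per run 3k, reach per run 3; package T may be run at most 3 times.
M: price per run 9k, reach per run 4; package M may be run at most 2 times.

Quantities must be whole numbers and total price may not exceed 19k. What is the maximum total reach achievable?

This is a bounded integer knapsack.
B has the best ratio (11/5); taking only B gives at most 3×11 = 33 (stopped by the price limit).
Mixing does better — 3×B and 1×T: price 18 ≤ 19, reach 3·11 + 1·3 = 36.

36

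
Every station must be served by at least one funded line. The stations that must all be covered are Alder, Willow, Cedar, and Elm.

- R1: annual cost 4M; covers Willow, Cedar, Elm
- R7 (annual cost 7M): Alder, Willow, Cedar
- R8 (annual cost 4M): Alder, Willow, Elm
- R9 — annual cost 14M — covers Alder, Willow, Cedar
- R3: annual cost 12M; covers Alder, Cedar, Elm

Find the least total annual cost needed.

Choose R1 and R8: together they cover Alder, Willow, Cedar, Elm — every station.
Total annual cost: 4 + 4 = 8.

8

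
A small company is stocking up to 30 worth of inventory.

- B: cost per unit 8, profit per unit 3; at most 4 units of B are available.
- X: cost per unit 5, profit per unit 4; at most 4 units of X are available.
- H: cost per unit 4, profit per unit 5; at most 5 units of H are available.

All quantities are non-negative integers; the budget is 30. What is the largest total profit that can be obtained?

H has the best ratio (5/4); taking only H gives at most 5×5 = 25 (stopped by the supply cap of 5).
Mixing does better — 2×X and 5×H: cost 30 ≤ 30, profit 2·4 + 5·5 = 33.

33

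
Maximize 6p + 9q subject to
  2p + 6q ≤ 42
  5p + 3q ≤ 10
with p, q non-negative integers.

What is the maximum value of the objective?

27

The continuous relaxation peaks at (0, 3.33) with value 30.00; rounding to a feasible lattice point costs some objective.
(p,q)=(0,3): 2·0+6·3=18≤42, 5·0+3·3=9≤10, objective 27.
(p,q)=(0,2): 2·0+6·2=12≤42, 5·0+3·2=6≤10, objective 18.
Maximum is 27 at (p,q)=(0,3).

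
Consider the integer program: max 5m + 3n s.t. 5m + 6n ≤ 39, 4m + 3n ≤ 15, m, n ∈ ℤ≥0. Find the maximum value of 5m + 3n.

18

The continuous relaxation peaks at (3.75, 0) with value 18.75; rounding to a feasible lattice point costs some objective.
(m,n)=(3,1) is feasible, giving 18.
(m,n)=(2,2) is feasible, giving 16.
(m,n)=(3,0) is feasible, giving 15.
Maximum is 18 at (m,n)=(3,1).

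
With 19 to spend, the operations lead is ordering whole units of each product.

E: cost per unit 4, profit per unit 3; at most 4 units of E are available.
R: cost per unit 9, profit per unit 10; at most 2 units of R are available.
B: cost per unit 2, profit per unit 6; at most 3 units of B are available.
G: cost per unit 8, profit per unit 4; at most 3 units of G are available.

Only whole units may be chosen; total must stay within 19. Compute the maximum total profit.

B has the best ratio (6/2); taking only B gives at most 3×6 = 18 (stopped by the supply cap of 3).
Mixing does better — 1×E, 1×R, and 3×B: cost 19 ≤ 19, profit 1·3 + 1·10 + 3·6 = 31.

31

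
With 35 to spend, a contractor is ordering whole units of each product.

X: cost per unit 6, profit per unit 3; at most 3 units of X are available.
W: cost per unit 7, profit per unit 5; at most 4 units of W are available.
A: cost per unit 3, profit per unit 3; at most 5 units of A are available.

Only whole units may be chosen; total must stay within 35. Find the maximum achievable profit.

This is a bounded integer knapsack.
Take 1×X, 2×W, and 5×A: cost 35 ≤ 35, profit 1·3 + 2·5 + 5·3 = 28.
A has the best ratio (3/3) and is taken to its limit of 5; remaining capacity is filled optimally with the others.

28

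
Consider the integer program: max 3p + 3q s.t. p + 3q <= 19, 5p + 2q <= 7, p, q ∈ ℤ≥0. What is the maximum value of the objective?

(p,q)=(0,3) is feasible, giving 9.
(p,q)=(0,2) is feasible, giving 6.
Maximum is 9 at (p,q)=(0,3).

9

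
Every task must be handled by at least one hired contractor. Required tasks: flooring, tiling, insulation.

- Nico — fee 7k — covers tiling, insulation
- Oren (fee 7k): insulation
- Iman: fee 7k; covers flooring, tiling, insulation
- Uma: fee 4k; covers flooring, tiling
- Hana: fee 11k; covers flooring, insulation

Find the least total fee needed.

7

This is a weighted set-cover instance.
The greedy cost-per-new-task heuristic would pick Uma and Nico for 11, but a cheaper cover exists.
Iman alone covers flooring, tiling, insulation — every task.
Total fee: 7.
No cover costs less than 7.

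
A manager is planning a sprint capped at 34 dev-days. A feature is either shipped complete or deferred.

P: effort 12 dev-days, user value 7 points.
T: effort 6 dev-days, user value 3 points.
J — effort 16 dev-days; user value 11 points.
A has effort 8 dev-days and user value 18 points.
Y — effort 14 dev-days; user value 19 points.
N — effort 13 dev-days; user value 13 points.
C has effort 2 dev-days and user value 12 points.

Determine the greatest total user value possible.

This is an integer program with binary decision variables.
T + A + N + C: effort 6 + 8 + 13 + 2 = 29 ≤ 34, user value 3 + 18 + 13 + 12 = 46.
T + A + Y + C: effort 6 + 8 + 14 + 2 = 30 ≤ 34, user value 3 + 18 + 19 + 12 = 52.
A + Y + C: effort 8 + 14 + 2 = 24 ≤ 34, user value 18 + 19 + 12 = 49.
Best is T, A, Y, and C with total user value 52.

52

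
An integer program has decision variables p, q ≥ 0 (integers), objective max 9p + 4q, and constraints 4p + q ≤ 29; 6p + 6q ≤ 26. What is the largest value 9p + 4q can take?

(p,q)=(4,0) is feasible, giving 36.
(p,q)=(3,1) is feasible, giving 31.
(p,q)=(3,0) is feasible, giving 27.
No feasible integer point exceeds 36.

36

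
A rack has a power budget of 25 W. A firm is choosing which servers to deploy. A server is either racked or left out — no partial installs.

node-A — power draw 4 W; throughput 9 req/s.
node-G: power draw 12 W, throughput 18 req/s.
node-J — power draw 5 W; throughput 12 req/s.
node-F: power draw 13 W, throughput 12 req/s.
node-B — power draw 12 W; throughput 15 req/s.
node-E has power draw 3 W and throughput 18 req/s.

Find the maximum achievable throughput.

Allowing fractional choices, the relaxed optimum would be about 58.2, but servers are indivisible.
node-A + node-J + node-B + node-E: power draw 4 + 5 + 12 + 3 = 24 ≤ 25, throughput 9 + 12 + 15 + 18 = 54.
node-A + node-G + node-J + node-E: power draw 4 + 12 + 5 + 3 = 24 ≤ 25, throughput 9 + 18 + 12 + 18 = 57.
Best is node-A, node-G, node-J, and node-E with total throughput 57.

57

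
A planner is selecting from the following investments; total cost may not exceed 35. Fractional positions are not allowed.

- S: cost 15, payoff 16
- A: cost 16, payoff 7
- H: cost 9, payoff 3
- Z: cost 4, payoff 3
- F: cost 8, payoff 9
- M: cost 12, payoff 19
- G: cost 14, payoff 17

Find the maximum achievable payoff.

45

F + M + G: cost 8 + 12 + 14 = 34 ≤ 35, payoff 9 + 19 + 17 = 45.
S + F + M: cost 15 + 8 + 12 = 35 ≤ 35, payoff 16 + 9 + 19 = 44.
Best is F, M, and G with total payoff 45.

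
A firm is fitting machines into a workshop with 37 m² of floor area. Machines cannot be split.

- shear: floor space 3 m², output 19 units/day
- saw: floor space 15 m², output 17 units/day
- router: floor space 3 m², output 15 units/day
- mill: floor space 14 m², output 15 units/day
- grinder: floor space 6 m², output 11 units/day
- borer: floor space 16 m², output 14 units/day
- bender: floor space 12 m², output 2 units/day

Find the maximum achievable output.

Take shear, saw, router, and mill: floor space 3 + 15 + 3 + 14 = 35 ≤ 37, output 19 + 17 + 15 + 15 = 66.
No other feasible combination does better.

66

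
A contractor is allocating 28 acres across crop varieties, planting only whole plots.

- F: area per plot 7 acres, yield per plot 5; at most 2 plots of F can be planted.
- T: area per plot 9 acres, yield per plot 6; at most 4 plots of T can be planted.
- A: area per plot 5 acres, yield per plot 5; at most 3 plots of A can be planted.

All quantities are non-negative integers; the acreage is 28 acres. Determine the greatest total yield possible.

22

This is a bounded integer knapsack.
A has the best ratio (5/5); taking only A gives at most 3×5 = 15 (stopped by the supply cap of 3).
Mixing does better — 2×T and 2×A: area 28 ≤ 28, yield 2·6 + 2·5 = 22.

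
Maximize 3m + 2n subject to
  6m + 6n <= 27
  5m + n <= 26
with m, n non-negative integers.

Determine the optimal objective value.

12

(m,n)=(4,0): 6·4+6·0=24≤27, 5·4+1·0=20≤26, objective 12.
(m,n)=(3,1): 6·3+6·1=24≤27, 5·3+1·1=16≤26, objective 11.
(m,n)=(3,0): 6·3+6·0=18≤27, 5·3+1·0=15≤26, objective 9.
Maximum is 12 at (m,n)=(4,0).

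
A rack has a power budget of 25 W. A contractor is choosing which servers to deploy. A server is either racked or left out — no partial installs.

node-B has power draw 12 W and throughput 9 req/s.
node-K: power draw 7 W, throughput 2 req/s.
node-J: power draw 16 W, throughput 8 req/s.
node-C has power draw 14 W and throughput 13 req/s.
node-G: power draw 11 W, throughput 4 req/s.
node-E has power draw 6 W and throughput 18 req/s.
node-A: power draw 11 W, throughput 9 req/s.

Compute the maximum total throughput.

Allowing fractional choices, the relaxed optimum would be about 35.1, but servers are indivisible.
node-C + node-E: power draw 14 + 6 = 20 ≤ 25, throughput 13 + 18 = 31.
node-K + node-E + node-A: power draw 7 + 6 + 11 = 24 ≤ 25, throughput 2 + 18 + 9 = 29.
Best is node-C and node-E with total throughput 31.

31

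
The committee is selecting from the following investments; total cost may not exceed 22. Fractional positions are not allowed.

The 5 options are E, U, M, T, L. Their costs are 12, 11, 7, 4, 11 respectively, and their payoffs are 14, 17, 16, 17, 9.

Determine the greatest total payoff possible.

U + T: cost 11 + 4 = 15 ≤ 22, payoff 17 + 17 = 34.
U + M + T: cost 11 + 7 + 4 = 22 ≤ 22, payoff 17 + 16 + 17 = 50.
M + T + L: cost 7 + 4 + 11 = 22 ≤ 22, payoff 16 + 17 + 9 = 42.
Best is U, M, and T with total payoff 50.

50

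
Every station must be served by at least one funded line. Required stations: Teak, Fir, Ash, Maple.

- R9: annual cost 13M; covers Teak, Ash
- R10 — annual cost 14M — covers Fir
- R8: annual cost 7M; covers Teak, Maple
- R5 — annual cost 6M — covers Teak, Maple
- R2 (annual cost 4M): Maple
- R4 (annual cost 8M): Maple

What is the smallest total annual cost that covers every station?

The greedy cost-per-new-station heuristic would pick R5, R9, and R10 for 33, but a cheaper cover exists.
Choose R9, R10, and R2: together they cover Teak, Fir, Ash, Maple — every station.
Total annual cost: 13 + 14 + 4 = 31.
No cover costs less than 31.

31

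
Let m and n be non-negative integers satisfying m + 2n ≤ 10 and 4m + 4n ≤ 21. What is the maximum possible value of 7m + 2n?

35

The continuous relaxation peaks at (5.25, 0) with value 36.75; rounding to a feasible lattice point costs some objective.
(m,n)=(5,0): 1·5+2·0=5≤10, 4·5+4·0=20≤21, objective 35.
(m,n)=(4,1): 1·4+2·1=6≤10, 4·4+4·1=20≤21, objective 30.
(m,n)=(4,0): 1·4+2·0=4≤10, 4·4+4·0=16≤21, objective 28.
No feasible integer point exceeds 35.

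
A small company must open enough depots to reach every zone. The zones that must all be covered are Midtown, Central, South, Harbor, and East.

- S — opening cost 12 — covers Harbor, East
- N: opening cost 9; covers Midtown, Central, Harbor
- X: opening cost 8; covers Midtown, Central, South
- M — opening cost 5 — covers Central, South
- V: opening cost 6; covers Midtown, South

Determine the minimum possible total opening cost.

The greedy cost-per-new-zone heuristic would pick M, N, and S for 26, but a cheaper cover exists.
Choose S and X: together they cover Midtown, Central, South, Harbor, East — every zone.
Total opening cost: 12 + 8 = 20.
No cover costs less than 20.

20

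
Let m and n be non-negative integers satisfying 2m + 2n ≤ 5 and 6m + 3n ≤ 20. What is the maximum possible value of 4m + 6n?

12

The continuous relaxation peaks at (0, 2.5) with value 15.00; rounding to a feasible lattice point costs some objective.
(m,n)=(0,2): 2·0+2·2=4≤5, 6·0+3·2=6≤20, objective 12.
(m,n)=(1,1): 2·1+2·1=4≤5, 6·1+3·1=9≤20, objective 10.
(m,n)=(0,1): 2·0+2·1=2≤5, 6·0+3·1=3≤20, objective 6.
The best lattice point is (0,2), giving 12.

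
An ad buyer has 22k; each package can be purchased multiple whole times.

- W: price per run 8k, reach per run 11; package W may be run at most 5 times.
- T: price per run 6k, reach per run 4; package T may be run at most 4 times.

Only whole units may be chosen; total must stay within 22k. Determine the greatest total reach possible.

W has the best ratio (11/8); taking only W gives at most 2×11 = 22 (stopped by the price limit).
Mixing does better — 2×W and 1×T: price 22 ≤ 22, reach 2·11 + 1·4 = 26.

26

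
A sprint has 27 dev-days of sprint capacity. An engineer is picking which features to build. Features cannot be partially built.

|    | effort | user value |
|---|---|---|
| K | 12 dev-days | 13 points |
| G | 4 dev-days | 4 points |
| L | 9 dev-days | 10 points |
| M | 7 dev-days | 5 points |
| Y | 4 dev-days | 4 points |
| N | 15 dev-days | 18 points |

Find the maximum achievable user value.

Allowing fractional choices, the relaxed optimum would be about 31.2, but features are indivisible.
K + N: effort 12 + 15 = 27 ≤ 27, user value 13 + 18 = 31.
L + N: effort 9 + 15 = 24 ≤ 27, user value 10 + 18 = 28.
Best is K and N with total user value 31.

31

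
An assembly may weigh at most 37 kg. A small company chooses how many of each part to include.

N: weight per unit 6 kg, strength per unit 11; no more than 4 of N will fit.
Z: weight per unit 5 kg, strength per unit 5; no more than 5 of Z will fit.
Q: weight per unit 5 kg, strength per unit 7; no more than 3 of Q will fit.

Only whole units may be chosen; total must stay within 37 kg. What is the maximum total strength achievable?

58

This is a bounded integer knapsack.
4×N, 1×Z, and 1×Q: weight 34 ≤ 37, strength 4·11 + 1·5 + 1·7 = 56.
4×N and 2×Q: weight 34 ≤ 37, strength 4·11 + 2·7 = 58.
Best is 58.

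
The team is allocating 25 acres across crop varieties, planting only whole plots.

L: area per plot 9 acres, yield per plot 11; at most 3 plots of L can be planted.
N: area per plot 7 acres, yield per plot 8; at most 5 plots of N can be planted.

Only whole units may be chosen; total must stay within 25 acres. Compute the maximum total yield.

Take 2×L and 1×N: area 25 ≤ 25, yield 2·11 + 1·8 = 30.
No other integer combination yields more.

30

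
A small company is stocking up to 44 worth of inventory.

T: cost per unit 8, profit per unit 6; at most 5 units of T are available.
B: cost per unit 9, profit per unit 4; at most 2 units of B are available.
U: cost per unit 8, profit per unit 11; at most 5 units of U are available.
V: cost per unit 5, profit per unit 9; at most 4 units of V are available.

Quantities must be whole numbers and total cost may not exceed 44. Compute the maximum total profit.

69

3×U and 4×V: cost 44 ≤ 44, profit 3·11 + 4·9 = 69.
1×T, 2×U, and 4×V: cost 44 ≤ 44, profit 1·6 + 2·11 + 4·9 = 64.
Best is 69.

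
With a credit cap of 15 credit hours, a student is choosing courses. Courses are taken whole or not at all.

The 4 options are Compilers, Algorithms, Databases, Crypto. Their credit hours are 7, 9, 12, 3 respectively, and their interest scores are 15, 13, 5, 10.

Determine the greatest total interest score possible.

25

Allowing fractional choices, the relaxed optimum would be about 32.2, but courses are indivisible.
Algorithms + Crypto: credit hours 9 + 3 = 12 ≤ 15, interest score 13 + 10 = 23.
Compilers + Crypto: credit hours 7 + 3 = 10 ≤ 15, interest score 15 + 10 = 25.
Compilers: credit hours 7 ≤ 15, interest score 15.
Best is Compilers and Crypto with total interest score 25.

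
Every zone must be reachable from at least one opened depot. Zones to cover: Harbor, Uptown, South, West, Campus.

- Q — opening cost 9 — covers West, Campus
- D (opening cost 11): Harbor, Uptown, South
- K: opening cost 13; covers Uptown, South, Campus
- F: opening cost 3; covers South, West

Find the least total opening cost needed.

20

Choose Q and D: together they cover Harbor, Uptown, South, West, Campus — every zone.
Total opening cost: 9 + 11 = 20.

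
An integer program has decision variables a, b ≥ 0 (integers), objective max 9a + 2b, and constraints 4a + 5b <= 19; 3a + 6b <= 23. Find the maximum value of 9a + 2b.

The continuous relaxation peaks at (4.75, 0) with value 42.75; rounding to a feasible lattice point costs some objective.
(a,b)=(4,0): 4·4+5·0=16≤19, 3·4+6·0=12≤23, objective 36.
(a,b)=(3,1): 4·3+5·1=17≤19, 3·3+6·1=15≤23, objective 29.
(a,b)=(3,0): 4·3+5·0=12≤19, 3·3+6·0=9≤23, objective 27.
Maximum is 36 at (a,b)=(4,0).

36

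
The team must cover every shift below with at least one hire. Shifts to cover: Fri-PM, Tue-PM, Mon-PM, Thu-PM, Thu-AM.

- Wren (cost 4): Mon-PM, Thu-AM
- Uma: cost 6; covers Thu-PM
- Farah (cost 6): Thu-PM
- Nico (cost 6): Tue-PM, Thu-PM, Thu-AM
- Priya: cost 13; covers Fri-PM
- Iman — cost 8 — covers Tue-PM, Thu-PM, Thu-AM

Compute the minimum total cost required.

23

Choose Wren, Nico, and Priya: together they cover Fri-PM, Tue-PM, Mon-PM, Thu-PM, Thu-AM — every shift.
Total cost: 4 + 6 + 13 = 23.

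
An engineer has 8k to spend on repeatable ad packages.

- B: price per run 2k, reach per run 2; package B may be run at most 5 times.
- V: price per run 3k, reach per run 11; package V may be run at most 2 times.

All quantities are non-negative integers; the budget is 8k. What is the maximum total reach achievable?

24

1×B and 2×V: price 8 ≤ 8, reach 1·2 + 2·11 = 24.
2×V: price 6 ≤ 8, reach 2·11 = 22.
Best is 24.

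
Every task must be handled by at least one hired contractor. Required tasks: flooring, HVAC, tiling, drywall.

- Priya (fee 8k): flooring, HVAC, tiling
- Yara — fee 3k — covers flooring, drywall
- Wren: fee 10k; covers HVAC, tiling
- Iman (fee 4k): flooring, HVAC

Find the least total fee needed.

11

Choose Priya and Yara: together they cover flooring, HVAC, tiling, drywall — every task.
Total fee: 8 + 3 = 11.
No cover costs less than 11.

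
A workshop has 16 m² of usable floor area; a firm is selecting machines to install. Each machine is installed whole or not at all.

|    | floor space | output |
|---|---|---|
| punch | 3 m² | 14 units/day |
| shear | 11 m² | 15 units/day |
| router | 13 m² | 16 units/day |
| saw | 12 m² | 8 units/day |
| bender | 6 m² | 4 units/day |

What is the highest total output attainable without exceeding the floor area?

Allowing fractional choices, the relaxed optimum would be about 31.5, but machines are indivisible.
punch + saw: floor space 3 + 12 = 15 ≤ 16, output 14 + 8 = 22.
punch + router: floor space 3 + 13 = 16 ≤ 16, output 14 + 16 = 30.
punch + shear: floor space 3 + 11 = 14 ≤ 16, output 14 + 15 = 29.
Best is punch and router with total output 30.

30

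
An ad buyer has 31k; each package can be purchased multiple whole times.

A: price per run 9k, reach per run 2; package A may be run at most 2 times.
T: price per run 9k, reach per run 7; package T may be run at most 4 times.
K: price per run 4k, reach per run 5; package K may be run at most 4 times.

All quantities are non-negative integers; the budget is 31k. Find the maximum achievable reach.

2×T and 3×K: price 30 ≤ 31, reach 2·7 + 3·5 = 29.
1×T and 4×K: price 25 ≤ 31, reach 1·7 + 4·5 = 27.
Best is 29.

29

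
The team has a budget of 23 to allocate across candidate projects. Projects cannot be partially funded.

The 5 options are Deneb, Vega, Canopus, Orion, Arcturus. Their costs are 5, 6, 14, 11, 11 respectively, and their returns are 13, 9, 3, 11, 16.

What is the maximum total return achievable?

38

Treat it as a binary knapsack problem.
Take Deneb, Vega, and Arcturus: cost 5 + 6 + 11 = 22 ≤ 23, return 13 + 9 + 16 = 38.
No other feasible combination does better.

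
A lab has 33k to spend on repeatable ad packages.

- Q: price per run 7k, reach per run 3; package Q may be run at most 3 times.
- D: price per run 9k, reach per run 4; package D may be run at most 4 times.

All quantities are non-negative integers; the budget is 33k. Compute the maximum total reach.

This is a bounded integer knapsack.
D has the best ratio (4/9); taking only D gives at most 3×4 = 12 (stopped by the price limit).
Mixing does better — 2×Q and 2×D: price 32 ≤ 33, reach 2·3 + 2·4 = 14.

14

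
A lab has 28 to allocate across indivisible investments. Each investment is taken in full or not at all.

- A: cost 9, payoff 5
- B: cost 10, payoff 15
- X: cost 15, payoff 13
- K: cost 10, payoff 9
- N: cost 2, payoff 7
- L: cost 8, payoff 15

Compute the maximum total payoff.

39

Allowing fractional choices, the relaxed optimum would be about 44.2, but investments are indivisible.
B + N + L: cost 10 + 2 + 8 = 20 ≤ 28, payoff 15 + 7 + 15 = 37.
B + K + L: cost 10 + 10 + 8 = 28 ≤ 28, payoff 15 + 9 + 15 = 39.
Best is B, K, and L with total payoff 39.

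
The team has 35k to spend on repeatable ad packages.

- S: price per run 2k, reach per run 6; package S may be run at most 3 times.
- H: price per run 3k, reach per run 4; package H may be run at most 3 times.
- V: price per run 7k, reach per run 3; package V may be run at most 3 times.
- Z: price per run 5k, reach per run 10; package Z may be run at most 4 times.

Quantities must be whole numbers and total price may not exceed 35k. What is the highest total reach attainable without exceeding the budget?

This is a bounded integer knapsack.
S has the best ratio (6/2); taking only S gives at most 3×6 = 18 (stopped by the supply cap of 3).
Mixing does better — 3×S, 3×H, and 4×Z: price 35 ≤ 35, reach 3·6 + 3·4 + 4·10 = 70.

70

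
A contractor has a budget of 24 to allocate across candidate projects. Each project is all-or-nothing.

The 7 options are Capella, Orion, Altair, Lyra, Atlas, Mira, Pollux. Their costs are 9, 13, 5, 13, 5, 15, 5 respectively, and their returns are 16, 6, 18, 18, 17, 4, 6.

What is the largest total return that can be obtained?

Take Capella, Altair, Atlas, and Pollux: cost 9 + 5 + 5 + 5 = 24 ≤ 24, return 16 + 18 + 17 + 6 = 57.
No other feasible combination does better.

57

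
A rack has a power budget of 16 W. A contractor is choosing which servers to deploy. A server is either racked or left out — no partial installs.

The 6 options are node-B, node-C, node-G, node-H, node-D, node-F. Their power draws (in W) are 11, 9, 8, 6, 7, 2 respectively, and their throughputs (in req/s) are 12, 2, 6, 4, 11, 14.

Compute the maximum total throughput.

This is a 0-1 knapsack instance.
node-H + node-D + node-F: power draw 6 + 7 + 2 = 15 ≤ 16, throughput 4 + 11 + 14 = 29.
node-B + node-F: power draw 11 + 2 = 13 ≤ 16, throughput 12 + 14 = 26.
Best is node-H, node-D, and node-F with total throughput 29.

29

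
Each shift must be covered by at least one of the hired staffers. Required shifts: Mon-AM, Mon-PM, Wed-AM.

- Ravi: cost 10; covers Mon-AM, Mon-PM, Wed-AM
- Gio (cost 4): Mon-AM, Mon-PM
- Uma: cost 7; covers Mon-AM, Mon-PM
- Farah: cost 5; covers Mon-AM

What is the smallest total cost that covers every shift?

10

This is a weighted set-cover instance.
The greedy cost-per-new-shift heuristic would pick Gio and Ravi for 14, but a cheaper cover exists.
Ravi alone covers Mon-AM, Mon-PM, Wed-AM — every shift.
Total cost: 10.
No cover costs less than 10.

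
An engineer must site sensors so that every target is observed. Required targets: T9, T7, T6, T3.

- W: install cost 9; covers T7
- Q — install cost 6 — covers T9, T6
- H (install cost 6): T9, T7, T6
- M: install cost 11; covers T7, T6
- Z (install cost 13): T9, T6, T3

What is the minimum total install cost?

Choose H and Z: together they cover T9, T7, T6, T3 — every target.
Total install cost: 6 + 13 = 19.
No cover costs less than 19.

19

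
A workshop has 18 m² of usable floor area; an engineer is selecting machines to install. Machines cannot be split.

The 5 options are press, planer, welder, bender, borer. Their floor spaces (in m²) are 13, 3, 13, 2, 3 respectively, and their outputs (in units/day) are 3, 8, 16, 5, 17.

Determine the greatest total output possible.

welder + borer: floor space 13 + 3 = 16 ≤ 18, output 16 + 17 = 33.
welder + bender + borer: floor space 13 + 2 + 3 = 18 ≤ 18, output 16 + 5 + 17 = 38.
planer + bender + borer: floor space 3 + 2 + 3 = 8 ≤ 18, output 8 + 5 + 17 = 30.
Best is welder, bender, and borer with total output 38.

38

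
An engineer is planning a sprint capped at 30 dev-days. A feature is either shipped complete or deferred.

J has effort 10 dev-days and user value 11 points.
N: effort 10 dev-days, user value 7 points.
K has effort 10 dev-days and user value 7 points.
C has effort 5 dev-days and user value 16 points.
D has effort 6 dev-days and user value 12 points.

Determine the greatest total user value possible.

39

Allowing fractional choices, the relaxed optimum would be about 45.3, but features are indivisible.
J + C + D: effort 10 + 5 + 6 = 21 ≤ 30, user value 11 + 16 + 12 = 39.
N + C + D: effort 10 + 5 + 6 = 21 ≤ 30, user value 7 + 16 + 12 = 35.
Best is J, C, and D with total user value 39.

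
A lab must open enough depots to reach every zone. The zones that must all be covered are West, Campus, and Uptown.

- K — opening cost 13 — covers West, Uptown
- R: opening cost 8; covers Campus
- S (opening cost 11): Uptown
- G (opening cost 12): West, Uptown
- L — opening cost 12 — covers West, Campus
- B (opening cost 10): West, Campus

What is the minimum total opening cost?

20

The greedy cost-per-new-zone heuristic would pick B and S for 21, but a cheaper cover exists.
Choose R and G: together they cover West, Campus, Uptown — every zone.
Total opening cost: 8 + 12 = 20.
No cover costs less than 20.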